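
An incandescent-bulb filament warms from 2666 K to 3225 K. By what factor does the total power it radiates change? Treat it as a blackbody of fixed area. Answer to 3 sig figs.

P ∝ T⁴, so P₂/P₁ = (T₂/T₁)⁴ = (3225/2666)⁴ = (1.20968)⁴ = 2.14.

P₂/P₁ ≈ 2.14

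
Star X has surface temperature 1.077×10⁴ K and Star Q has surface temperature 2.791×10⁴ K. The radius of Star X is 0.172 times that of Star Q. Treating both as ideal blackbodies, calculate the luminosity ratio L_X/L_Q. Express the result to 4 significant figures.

L_X/L_Q ≈ 6.560×10⁻⁴

L ∝ R²T⁴, so L_X/L_Q = (R_X/R_Q)²(T_X/T_Q)⁴ = (0.172)² × (1.077×10⁴/2.791×10⁴)⁴ = 0.029584 × 0.0221729 = 6.560×10⁻⁴.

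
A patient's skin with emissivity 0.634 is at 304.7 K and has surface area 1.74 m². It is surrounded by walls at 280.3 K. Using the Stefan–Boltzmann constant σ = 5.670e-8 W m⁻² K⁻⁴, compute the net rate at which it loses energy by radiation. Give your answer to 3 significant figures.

Area A = 1.74 m².
Net radiated power P_net = εσA(T⁴ − T₀⁴) = 0.634×5.670×10⁻⁸×1.74×(304.7⁴ − 280.3⁴).
T⁴ − T₀⁴ = 8.61965×10⁹ − 6.17294×10⁹ = 2.44671×10⁹ K⁴, so P_net = 153 W.

Net loss ≈ 153 W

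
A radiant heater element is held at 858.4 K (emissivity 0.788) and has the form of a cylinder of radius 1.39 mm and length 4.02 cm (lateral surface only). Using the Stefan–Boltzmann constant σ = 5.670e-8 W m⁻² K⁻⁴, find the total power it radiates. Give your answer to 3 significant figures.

Lateral area A = 2πrL = 2π×1.39×10⁻³×0.0402 = 3.51092×10⁻⁴ m².
P = εσAT⁴ = 0.788 × 5.670×10⁻⁸ × 3.51092×10⁻⁴ × (858.4)⁴ = 8.52 W.

P ≈ 8.52 W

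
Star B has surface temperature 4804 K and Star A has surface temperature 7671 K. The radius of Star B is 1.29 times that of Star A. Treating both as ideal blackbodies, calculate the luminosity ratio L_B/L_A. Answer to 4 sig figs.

L_B/L_A ≈ 0.2560

L ∝ R²T⁴, so L_B/L_A = (R_B/R_A)²(T_B/T_A)⁴ = (1.29)² × (4804/7671)⁴ = 1.6641 × 0.153817 = 0.2560.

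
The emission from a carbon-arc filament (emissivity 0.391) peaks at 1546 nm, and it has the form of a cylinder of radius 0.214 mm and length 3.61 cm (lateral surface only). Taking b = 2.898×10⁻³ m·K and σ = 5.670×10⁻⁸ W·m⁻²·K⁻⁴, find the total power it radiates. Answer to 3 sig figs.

P ≈ 13.3 W

Wien's law: T = b/λ_max = 2.898×10⁻³/1.546×10⁻⁶ = 1874.51 K.
Lateral area A = 2πrL = 2π×2.14×10⁻⁴×0.0361 = 4.85401×10⁻⁵ m².
Then P = εσAT⁴ = 0.391×5.670×10⁻⁸×4.85401×10⁻⁵×(1874.51)⁴ = 13.3 W.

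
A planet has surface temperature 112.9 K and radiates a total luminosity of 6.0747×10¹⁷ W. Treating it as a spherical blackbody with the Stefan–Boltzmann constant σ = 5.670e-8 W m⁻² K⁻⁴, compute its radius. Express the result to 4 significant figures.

L = 4πR²σT⁴ ⇒ R = √(L/(4πσT⁴)).
σT⁴ = 9.21210 W/m², so R = √(6.0747×10¹⁷/(4π×9.21210)) = 7.244×10⁷ m.

R ≈ 7.244×10⁷ m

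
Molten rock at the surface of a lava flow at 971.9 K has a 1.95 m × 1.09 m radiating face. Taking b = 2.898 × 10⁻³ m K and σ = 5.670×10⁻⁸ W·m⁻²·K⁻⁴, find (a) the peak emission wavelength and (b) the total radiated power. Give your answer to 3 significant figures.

(a) λ_max = b/T = 2.898×10⁻³/971.9 = 2.982×10⁻⁶ m = 2.98×10³ nm.
Area A = 1.95 × 1.09 = 2.1255 m².
(b) P = σAT⁴ = 5.670×10⁻⁸×2.1255×(971.9)⁴ = 1.08×10⁵ W.

λ_max ≈ 2.98×10³ nm; P ≈ 1.08×10⁵ W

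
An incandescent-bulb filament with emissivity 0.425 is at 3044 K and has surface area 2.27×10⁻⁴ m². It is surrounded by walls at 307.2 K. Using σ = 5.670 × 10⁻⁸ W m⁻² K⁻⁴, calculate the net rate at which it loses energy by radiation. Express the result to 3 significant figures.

Area A = 2.27×10⁻⁴ m².
Net radiated power P_net = εσA(T⁴ − T₀⁴) = 0.425×5.670×10⁻⁸×2.27×10⁻⁴×(3044⁴ − 307.2⁴).
T⁴ − T₀⁴ = 8.58576×10¹³ − 8.90604×10⁹ = 8.58487×10¹³ K⁴, so P_net = 470 W.

Net loss ≈ 470 W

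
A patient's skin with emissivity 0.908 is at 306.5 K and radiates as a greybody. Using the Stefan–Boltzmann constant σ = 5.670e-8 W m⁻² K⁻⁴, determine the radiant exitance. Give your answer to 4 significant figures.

Stefan–Boltzmann: I = εσT⁴ = 0.908 × 5.670×10⁻⁸ × (306.5)⁴ = 454.4 W/m².

I ≈ 454.4 W/m²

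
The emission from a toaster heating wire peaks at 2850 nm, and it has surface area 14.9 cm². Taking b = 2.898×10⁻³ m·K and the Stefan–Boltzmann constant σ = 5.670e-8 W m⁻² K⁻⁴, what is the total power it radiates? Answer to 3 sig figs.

P ≈ 90.3 W

Wien's law: T = b/λ_max = 2.898×10⁻³/2.850×10⁻⁶ = 1016.84 K.
Area A = 14.9 cm² = 1.49×10⁻³ m².
Then P = σAT⁴ = 5.670×10⁻⁸×1.49×10⁻³×(1016.84)⁴ = 90.3 W.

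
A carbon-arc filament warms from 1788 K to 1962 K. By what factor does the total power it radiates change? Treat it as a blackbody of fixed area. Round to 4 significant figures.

P ∝ T⁴, so P₂/P₁ = (T₂/T₁)⁴ = (1962/1788)⁴ = (1.09732)⁴ = 1.450.

P₂/P₁ ≈ 1.450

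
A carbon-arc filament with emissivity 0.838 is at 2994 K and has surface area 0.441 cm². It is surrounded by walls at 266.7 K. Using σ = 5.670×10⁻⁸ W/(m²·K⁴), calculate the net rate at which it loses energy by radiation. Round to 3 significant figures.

Area A = 0.441 cm² = 4.41×10⁻⁵ m².
Net radiated power P_net = εσA(T⁴ − T₀⁴) = 0.838×5.670×10⁻⁸×4.41×10⁻⁵×(2994⁴ − 266.7⁴).
T⁴ − T₀⁴ = 8.03539×10¹³ − 5.05932×10⁹ = 8.03488×10¹³ K⁴, so P_net = 168 W.

Net loss ≈ 168 W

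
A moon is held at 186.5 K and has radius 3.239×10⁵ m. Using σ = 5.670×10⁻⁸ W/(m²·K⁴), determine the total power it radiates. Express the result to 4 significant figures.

P ≈ 9.043×10¹³ W

Surface area A = 4πR² = 4π(3.239×10⁵ m)² = 1.31835×10¹² m².
P = σAT⁴ = 5.670×10⁻⁸ × 1.31835×10¹² × (186.5)⁴ = 9.043×10¹³ W.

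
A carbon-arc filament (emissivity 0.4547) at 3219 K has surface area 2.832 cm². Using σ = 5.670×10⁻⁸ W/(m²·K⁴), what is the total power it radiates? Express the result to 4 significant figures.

Area A = 2.832 cm² = 2.832×10⁻⁴ m².
P = εσAT⁴ = 0.4547 × 5.670×10⁻⁸ × 2.832×10⁻⁴ × (3219)⁴ = 783.9 W.

P ≈ 783.9 W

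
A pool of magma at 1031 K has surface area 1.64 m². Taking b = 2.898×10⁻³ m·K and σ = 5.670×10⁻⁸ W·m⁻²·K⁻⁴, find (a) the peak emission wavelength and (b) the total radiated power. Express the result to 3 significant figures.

λ_max ≈ 2.81 μm; P ≈ 1.05×10⁵ W

(a) λ_max = b/T = 2.898×10⁻³/1031 = 2.811×10⁻⁶ m = 2.81 μm.
Area A = 1.64 m².
(b) P = σAT⁴ = 5.670×10⁻⁸×1.64×(1031)⁴ = 1.05×10⁵ W.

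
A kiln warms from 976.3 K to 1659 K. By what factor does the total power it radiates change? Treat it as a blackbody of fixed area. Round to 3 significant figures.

P ∝ T⁴, so P₂/P₁ = (T₂/T₁)⁴ = (1659/976.3)⁴ = (1.69927)⁴ = 8.34.

P₂/P₁ ≈ 8.34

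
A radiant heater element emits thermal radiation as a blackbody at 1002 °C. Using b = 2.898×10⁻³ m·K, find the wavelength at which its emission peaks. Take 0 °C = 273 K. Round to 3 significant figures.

λ_max ≈ 2.27 μm

T = 1002 °C + 273 = 1275 K.
Wien's displacement law: λ_max = b/T = (2.898×10⁻³ m·K)/(1275 K) = 2.273×10⁻⁶ m.
That is 2.27 μm, in the infrared range.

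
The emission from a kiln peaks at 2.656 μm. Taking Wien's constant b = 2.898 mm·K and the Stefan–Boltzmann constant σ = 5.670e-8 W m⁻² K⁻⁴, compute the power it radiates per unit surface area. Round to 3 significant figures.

I ≈ 8.04×10⁴ W/m²

Wien's law: T = b/λ_max = 2.898×10⁻³/2.656×10⁻⁶ = 1091.11 K.
Then I = σT⁴ = 5.670×10⁻⁸×(1091.11)⁴ = 8.04×10⁴ W/m².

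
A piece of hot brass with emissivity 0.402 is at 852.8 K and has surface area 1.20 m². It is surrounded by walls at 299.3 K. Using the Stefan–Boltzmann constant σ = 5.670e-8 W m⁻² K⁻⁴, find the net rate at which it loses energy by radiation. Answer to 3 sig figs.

Net loss ≈ 1.42×10⁴ W

Area A = 1.20 m².
Net radiated power P_net = εσA(T⁴ − T₀⁴) = 0.402×5.670×10⁻⁸×1.20×(852.8⁴ − 299.3⁴).
T⁴ − T₀⁴ = 5.28919×10¹¹ − 8.02466×10⁹ = 5.20894×10¹¹ K⁴, so P_net = 1.42×10⁴ W.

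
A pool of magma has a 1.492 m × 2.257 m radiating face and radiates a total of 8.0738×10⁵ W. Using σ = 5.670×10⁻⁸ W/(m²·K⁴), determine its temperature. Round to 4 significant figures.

Area A = 1.492 × 2.257 = 3.36744 m².
P = σAT⁴ ⇒ T = (P/(σA))^(1/4) = (8.0738×10⁵/(5.670×10⁻⁸×3.36744))^(1/4) = 1434 K.

T ≈ 1434 K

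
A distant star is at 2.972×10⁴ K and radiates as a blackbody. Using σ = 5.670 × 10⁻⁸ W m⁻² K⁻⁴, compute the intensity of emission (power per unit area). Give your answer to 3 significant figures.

Stefan–Boltzmann: I = σT⁴ = 5.670×10⁻⁸ × (2.972×10⁴)⁴ = 4.42×10¹⁰ W/m².

I ≈ 4.42×10¹⁰ W/m²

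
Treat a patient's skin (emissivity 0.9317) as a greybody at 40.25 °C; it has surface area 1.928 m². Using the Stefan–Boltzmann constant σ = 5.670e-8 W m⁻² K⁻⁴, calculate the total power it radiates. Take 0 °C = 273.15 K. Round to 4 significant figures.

T = 40.25 °C + 273.15 = 313.40 K.
Area A = 1.928 m².
P = εσAT⁴ = 0.9317 × 5.670×10⁻⁸ × 1.928 × (313.40)⁴ = 982.6 W.

P ≈ 982.6 W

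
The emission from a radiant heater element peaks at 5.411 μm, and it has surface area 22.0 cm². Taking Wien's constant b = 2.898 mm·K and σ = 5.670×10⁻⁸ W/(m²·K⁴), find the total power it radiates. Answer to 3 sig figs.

P ≈ 10.3 W

Wien's law: T = b/λ_max = 2.898×10⁻³/5.411×10⁻⁶ = 535.576 K.
Area A = 22.0 cm² = 2.20×10⁻³ m².
Then P = σAT⁴ = 5.670×10⁻⁸×2.20×10⁻³×(535.576)⁴ = 10.3 W.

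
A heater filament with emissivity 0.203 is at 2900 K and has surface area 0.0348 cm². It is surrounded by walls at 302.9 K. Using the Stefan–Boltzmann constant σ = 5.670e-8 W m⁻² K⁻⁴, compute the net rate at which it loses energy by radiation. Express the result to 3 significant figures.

Net loss ≈ 2.83 W

Area A = 0.0348 cm² = 3.48×10⁻⁶ m².
Net radiated power P_net = εσA(T⁴ − T₀⁴) = 0.203×5.670×10⁻⁸×3.48×10⁻⁶×(2900⁴ − 302.9⁴).
T⁴ − T₀⁴ = 7.07281×10¹³ − 8.41777×10⁹ = 7.07197×10¹³ K⁴, so P_net = 2.83 W.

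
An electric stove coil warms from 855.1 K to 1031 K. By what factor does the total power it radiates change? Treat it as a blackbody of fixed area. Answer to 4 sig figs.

P₂/P₁ ≈ 2.113

P ∝ T⁴, so P₂/P₁ = (T₂/T₁)⁴ = (1031/855.1)⁴ = (1.20571)⁴ = 2.113.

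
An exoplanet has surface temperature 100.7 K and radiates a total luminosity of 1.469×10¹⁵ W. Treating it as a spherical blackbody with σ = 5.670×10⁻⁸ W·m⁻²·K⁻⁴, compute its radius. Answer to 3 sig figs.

L = 4πR²σT⁴ ⇒ R = √(L/(4πσT⁴)).
σT⁴ = 5.83043 W/m², so R = √(1.469×10¹⁵/(4π×5.83043)) = 4.48×10⁶ m.

R ≈ 4.48×10⁶ m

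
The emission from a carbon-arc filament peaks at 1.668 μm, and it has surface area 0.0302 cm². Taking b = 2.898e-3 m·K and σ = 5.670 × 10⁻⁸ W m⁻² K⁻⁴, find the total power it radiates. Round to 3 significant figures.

P ≈ 1.56 W

Wien's law: T = b/λ_max = 2.898×10⁻³/1.668×10⁻⁶ = 1737.41 K.
Area A = 0.0302 cm² = 3.02×10⁻⁶ m².
Then P = σAT⁴ = 5.670×10⁻⁸×3.02×10⁻⁶×(1737.41)⁴ = 1.56 W.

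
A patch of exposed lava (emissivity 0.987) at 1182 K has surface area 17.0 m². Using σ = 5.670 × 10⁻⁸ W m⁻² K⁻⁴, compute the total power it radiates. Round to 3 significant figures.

Area A = 17.0 m².
P = εσAT⁴ = 0.987 × 5.670×10⁻⁸ × 17.0 × (1182)⁴ = 1.86×10⁶ W.

P ≈ 1.86×10⁶ W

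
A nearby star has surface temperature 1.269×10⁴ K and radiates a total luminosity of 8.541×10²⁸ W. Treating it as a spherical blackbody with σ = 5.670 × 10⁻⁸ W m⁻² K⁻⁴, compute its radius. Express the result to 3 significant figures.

L = 4πR²σT⁴ ⇒ R = √(L/(4πσT⁴)).
σT⁴ = 1.47038×10⁹ W/m², so R = √(8.541×10²⁸/(4π×1.47038×10⁹)) = 2.15×10⁹ m.

R ≈ 2.15×10⁹ m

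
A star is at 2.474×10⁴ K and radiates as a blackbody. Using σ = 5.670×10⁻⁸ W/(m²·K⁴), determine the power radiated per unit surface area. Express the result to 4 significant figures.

I ≈ 2.124×10¹⁰ W/m²

Stefan–Boltzmann: I = σT⁴ = 5.670×10⁻⁸ × (2.474×10⁴)⁴ = 2.124×10¹⁰ W/m².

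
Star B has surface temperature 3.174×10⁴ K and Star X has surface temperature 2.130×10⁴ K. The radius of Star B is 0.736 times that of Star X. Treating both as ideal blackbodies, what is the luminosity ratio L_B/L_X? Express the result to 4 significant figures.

L_B/L_X ≈ 2.671

L ∝ R²T⁴, so L_B/L_X = (R_B/R_X)²(T_B/T_X)⁴ = (0.736)² × (3.174×10⁴/2.130×10⁴)⁴ = 0.541696 × 4.93071 = 2.671.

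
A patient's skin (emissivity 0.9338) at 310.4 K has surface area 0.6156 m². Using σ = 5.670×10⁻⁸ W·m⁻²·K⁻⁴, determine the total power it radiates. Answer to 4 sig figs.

Area A = 0.6156 m².
P = εσAT⁴ = 0.9338 × 5.670×10⁻⁸ × 0.6156 × (310.4)⁴ = 302.6 W.

P ≈ 302.6 W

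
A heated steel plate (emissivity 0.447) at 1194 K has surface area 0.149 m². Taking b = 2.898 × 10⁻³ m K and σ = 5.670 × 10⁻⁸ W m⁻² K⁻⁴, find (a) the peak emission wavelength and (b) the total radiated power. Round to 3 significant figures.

λ_max ≈ 2.43 μm; P ≈ 7.68×10³ W

(a) λ_max = b/T = 2.898×10⁻³/1194 = 2.427×10⁻⁶ m = 2.43 μm.
Area A = 0.149 m².
(b) P = εσAT⁴ = 0.447×5.670×10⁻⁸×0.149×(1194)⁴ = 7.68×10³ W.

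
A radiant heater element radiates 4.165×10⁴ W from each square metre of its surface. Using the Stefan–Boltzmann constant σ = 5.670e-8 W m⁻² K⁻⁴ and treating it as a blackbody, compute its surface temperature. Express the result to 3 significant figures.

T ≈ 926 K

I = σT⁴, so T = (I/σ)^(1/4) = (4.165×10⁴/(5.670×10⁻⁸))^(1/4) = 926 K.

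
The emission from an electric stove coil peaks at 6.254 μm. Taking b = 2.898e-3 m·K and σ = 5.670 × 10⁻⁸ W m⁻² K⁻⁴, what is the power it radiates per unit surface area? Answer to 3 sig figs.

Wien's law: T = b/λ_max = 2.898×10⁻³/6.254×10⁻⁶ = 463.383 K.
Then I = σT⁴ = 5.670×10⁻⁸×(463.383)⁴ = 2.61×10³ W/m².

I ≈ 2.61×10³ W/m²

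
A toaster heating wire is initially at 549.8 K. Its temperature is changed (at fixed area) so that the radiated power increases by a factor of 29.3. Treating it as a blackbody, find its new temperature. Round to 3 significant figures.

T₂ ≈ 1.28×10³ K

P ∝ T⁴, so T₂/T₁ = (P₂/P₁)^(1/4) = (29.3)^(1/4) = 2.32657.
T₂ = 549.8 × 2.32657 = 1.28×10³ K.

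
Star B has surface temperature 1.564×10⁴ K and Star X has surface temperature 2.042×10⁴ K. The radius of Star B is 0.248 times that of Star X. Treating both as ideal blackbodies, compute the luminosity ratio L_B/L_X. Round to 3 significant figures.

L_B/L_X ≈ 0.0212

L ∝ R²T⁴, so L_B/L_X = (R_B/R_X)²(T_B/T_X)⁴ = (0.248)² × (1.564×10⁴/2.042×10⁴)⁴ = 0.061504 × 0.344131 = 0.0212.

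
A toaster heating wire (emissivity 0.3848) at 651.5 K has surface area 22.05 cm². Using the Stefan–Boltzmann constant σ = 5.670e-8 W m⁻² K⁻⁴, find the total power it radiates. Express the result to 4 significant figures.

Area A = 22.05 cm² = 2.205×10⁻³ m².
P = εσAT⁴ = 0.3848 × 5.670×10⁻⁸ × 2.205×10⁻³ × (651.5)⁴ = 8.667 W.

P ≈ 8.667 W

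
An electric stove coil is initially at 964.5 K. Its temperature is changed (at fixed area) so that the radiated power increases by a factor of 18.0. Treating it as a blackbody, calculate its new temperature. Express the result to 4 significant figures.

P ∝ T⁴, so T₂/T₁ = (P₂/P₁)^(1/4) = (18.0)^(1/4) = 2.05977.
T₂ = 964.5 × 2.05977 = 1987 K.

T₂ ≈ 1987 K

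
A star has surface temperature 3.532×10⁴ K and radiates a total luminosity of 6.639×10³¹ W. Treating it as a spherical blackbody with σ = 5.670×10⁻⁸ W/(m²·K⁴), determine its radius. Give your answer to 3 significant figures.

R ≈ 7.74×10⁹ m

L = 4πR²σT⁴ ⇒ R = √(L/(4πσT⁴)).
σT⁴ = 8.82401×10¹⁰ W/m², so R = √(6.639×10³¹/(4π×8.82401×10¹⁰)) = 7.74×10⁹ m.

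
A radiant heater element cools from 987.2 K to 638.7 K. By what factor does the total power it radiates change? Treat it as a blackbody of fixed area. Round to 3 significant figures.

P₂/P₁ ≈ 0.175

P ∝ T⁴, so P₂/P₁ = (T₂/T₁)⁴ = (638.7/987.2)⁴ = (0.646981)⁴ = 0.175.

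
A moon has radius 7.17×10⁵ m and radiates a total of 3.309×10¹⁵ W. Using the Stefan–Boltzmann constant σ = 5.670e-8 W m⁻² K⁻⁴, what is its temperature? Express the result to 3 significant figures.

T ≈ 308 K

Surface area A = 4πR² = 4π(7.17×10⁵ m)² = 6.46023×10¹² m².
P = σAT⁴ ⇒ T = (P/(σA))^(1/4) = (3.309×10¹⁵/(5.670×10⁻⁸×6.46023×10¹²))^(1/4) = 308 K.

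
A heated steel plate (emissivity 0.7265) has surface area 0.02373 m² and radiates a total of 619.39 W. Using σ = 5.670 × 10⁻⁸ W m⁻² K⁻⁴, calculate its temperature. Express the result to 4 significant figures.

T ≈ 892.2 K

Area A = 0.02373 m².
P = εσAT⁴ ⇒ T = (P/(εσA))^(1/4) = (619.39/(0.7265×5.670×10⁻⁸×0.02373))^(1/4) = 892.2 K.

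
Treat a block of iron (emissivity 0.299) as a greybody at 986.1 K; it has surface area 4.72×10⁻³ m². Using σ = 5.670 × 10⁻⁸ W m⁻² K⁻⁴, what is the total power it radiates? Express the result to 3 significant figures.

Area A = 4.72×10⁻³ m².
P = εσAT⁴ = 0.299 × 5.670×10⁻⁸ × 4.72×10⁻³ × (986.1)⁴ = 75.7 W.

P ≈ 75.7 W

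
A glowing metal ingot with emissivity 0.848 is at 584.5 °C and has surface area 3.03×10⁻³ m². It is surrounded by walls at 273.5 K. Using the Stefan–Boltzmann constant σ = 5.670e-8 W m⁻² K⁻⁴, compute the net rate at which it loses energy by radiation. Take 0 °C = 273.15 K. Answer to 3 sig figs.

T = 584.5 °C + 273.15 = 857.65 K.
Area A = 3.03×10⁻³ m².
Net radiated power P_net = εσA(T⁴ − T₀⁴) = 0.848×5.670×10⁻⁸×3.03×10⁻³×(857.65⁴ − 273.5⁴).
T⁴ − T₀⁴ = 5.41054×10¹¹ − 5.59538×10⁹ = 5.35459×10¹¹ K⁴, so P_net = 78.0 W.

Net loss ≈ 78.0 W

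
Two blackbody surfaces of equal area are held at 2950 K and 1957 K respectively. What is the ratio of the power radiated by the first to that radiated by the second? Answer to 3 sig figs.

With equal areas, P₁/P₂ = (T₁/T₂)⁴ = (2950/1957)⁴ = 5.16.

P₁/P₂ ≈ 5.16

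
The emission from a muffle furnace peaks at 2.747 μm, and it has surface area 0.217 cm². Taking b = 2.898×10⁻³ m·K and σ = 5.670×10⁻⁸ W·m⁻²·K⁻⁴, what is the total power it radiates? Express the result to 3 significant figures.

Wien's law: T = b/λ_max = 2.898×10⁻³/2.747×10⁻⁶ = 1054.97 K.
Area A = 0.217 cm² = 2.17×10⁻⁵ m².
Then P = σAT⁴ = 5.670×10⁻⁸×2.17×10⁻⁵×(1054.97)⁴ = 1.52 W.

P ≈ 1.52 W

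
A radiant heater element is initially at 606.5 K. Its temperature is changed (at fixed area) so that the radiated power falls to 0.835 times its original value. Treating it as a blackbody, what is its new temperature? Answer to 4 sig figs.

P ∝ T⁴, so T₂/T₁ = (P₂/P₁)^(1/4) = (0.835)^(1/4) = 0.955920.
T₂ = 606.5 × 0.955920 = 579.8 K.

T₂ ≈ 579.8 K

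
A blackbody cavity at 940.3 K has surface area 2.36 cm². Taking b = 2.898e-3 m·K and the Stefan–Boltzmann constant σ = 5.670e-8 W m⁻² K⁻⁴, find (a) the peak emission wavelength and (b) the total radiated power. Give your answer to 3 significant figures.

(a) λ_max = b/T = 2.898×10⁻³/940.3 = 3.082×10⁻⁶ m = 3.08 μm.
Area A = 2.36 cm² = 2.36×10⁻⁴ m².
(b) P = σAT⁴ = 5.670×10⁻⁸×2.36×10⁻⁴×(940.3)⁴ = 10.5 W.

λ_max ≈ 3.08 μm; P ≈ 10.5 W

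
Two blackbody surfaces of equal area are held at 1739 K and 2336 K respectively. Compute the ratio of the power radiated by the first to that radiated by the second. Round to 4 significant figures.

With equal areas, P₁/P₂ = (T₁/T₂)⁴ = (1739/2336)⁴ = 0.3071.

P₁/P₂ ≈ 0.3071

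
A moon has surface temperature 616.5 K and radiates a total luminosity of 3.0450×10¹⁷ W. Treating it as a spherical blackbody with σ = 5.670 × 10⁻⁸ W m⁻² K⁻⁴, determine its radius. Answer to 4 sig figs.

R ≈ 1.720×10⁶ m

L = 4πR²σT⁴ ⇒ R = √(L/(4πσT⁴)).
σT⁴ = 8190.59 W/m², so R = √(3.0450×10¹⁷/(4π×8190.59)) = 1.720×10⁶ m.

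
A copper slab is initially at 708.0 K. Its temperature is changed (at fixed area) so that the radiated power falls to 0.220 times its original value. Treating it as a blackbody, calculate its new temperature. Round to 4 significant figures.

P ∝ T⁴, so T₂/T₁ = (P₂/P₁)^(1/4) = (0.220)^(1/4) = 0.684866.
T₂ = 708.0 × 0.684866 = 484.9 K.

T₂ ≈ 484.9 K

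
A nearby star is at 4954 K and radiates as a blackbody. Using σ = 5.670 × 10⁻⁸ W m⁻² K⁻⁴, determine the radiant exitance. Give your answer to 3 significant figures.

Stefan–Boltzmann: I = σT⁴ = 5.670×10⁻⁸ × (4954)⁴ = 3.42×10⁷ W/m².

I ≈ 3.42×10⁷ W/m²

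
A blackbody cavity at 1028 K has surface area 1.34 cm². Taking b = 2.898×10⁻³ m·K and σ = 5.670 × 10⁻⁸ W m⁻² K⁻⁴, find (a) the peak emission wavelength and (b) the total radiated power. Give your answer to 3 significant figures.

(a) λ_max = b/T = 2.898×10⁻³/1028 = 2.819×10⁻⁶ m = 2.82×10³ nm.
Area A = 1.34 cm² = 1.34×10⁻⁴ m².
(b) P = σAT⁴ = 5.670×10⁻⁸×1.34×10⁻⁴×(1028)⁴ = 8.49 W.

λ_max ≈ 2.82×10³ nm; P ≈ 8.49 W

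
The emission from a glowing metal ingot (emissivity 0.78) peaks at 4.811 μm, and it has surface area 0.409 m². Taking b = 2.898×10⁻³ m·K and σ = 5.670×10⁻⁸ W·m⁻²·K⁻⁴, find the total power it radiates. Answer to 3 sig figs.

Wien's law: T = b/λ_max = 2.898×10⁻³/4.811×10⁻⁶ = 602.370 K.
Area A = 0.409 m².
Then P = εσAT⁴ = 0.78×5.670×10⁻⁸×0.409×(602.370)⁴ = 2.38×10³ W.

P ≈ 2.38×10³ W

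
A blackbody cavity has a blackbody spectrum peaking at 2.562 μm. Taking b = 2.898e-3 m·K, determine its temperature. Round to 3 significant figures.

Wien's law gives T = b/λ_max = (2.898×10⁻³ m·K)/(2.562×10⁻⁶ m) = 1.13×10³ K.

T ≈ 1.13×10³ K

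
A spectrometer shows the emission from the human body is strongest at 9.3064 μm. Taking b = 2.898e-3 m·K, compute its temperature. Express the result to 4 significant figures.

T ≈ 311.4 K

Wien's law gives T = b/λ_max = (2.898×10⁻³ m·K)/(9.3064×10⁻⁶ m) = 311.4 K.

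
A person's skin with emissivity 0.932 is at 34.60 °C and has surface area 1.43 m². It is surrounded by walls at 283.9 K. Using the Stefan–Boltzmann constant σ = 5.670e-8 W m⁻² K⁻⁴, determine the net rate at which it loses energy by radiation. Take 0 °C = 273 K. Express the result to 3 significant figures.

T = 34.60 °C + 273 = 307.60 K.
Area A = 1.43 m².
Net radiated power P_net = εσA(T⁴ − T₀⁴) = 0.932×5.670×10⁻⁸×1.43×(307.60⁴ − 283.9⁴).
T⁴ − T₀⁴ = 8.95252×10⁹ − 6.49623×10⁹ = 2.45629×10⁹ K⁴, so P_net = 186 W.

Net loss ≈ 186 W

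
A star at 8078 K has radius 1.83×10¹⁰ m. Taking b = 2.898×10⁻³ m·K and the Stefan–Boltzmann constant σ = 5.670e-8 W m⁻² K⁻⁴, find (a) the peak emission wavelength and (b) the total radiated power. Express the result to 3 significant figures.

(a) λ_max = b/T = 2.898×10⁻³/8078 = 3.588×10⁻⁷ m = 0.359 μm.
Surface area A = 4πR² = 4π(1.83×10¹⁰ m)² = 4.20835×10²¹ m².
(b) P = σAT⁴ = 5.670×10⁻⁸×4.20835×10²¹×(8078)⁴ = 1.02×10³⁰ W.

λ_max ≈ 0.359 μm; P ≈ 1.02×10³⁰ W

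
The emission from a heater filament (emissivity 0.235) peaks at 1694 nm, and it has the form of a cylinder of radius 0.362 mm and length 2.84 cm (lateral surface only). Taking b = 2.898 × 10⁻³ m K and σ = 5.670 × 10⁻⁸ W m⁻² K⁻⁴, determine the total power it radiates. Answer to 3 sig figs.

Wien's law: T = b/λ_max = 2.898×10⁻³/1.694×10⁻⁶ = 1710.74 K.
Lateral area A = 2πrL = 2π×3.62×10⁻⁴×0.0284 = 6.45962×10⁻⁵ m².
Then P = εσAT⁴ = 0.235×5.670×10⁻⁸×6.45962×10⁻⁵×(1710.74)⁴ = 7.37 W.

P ≈ 7.37 W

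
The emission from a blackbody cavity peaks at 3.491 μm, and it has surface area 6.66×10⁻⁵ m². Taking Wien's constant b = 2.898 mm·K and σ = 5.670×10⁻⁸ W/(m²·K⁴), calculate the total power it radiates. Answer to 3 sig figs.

Wien's law: T = b/λ_max = 2.898×10⁻³/3.491×10⁻⁶ = 830.135 K.
Area A = 6.66×10⁻⁵ m².
Then P = σAT⁴ = 5.670×10⁻⁸×6.66×10⁻⁵×(830.135)⁴ = 1.79 W.

P ≈ 1.79 W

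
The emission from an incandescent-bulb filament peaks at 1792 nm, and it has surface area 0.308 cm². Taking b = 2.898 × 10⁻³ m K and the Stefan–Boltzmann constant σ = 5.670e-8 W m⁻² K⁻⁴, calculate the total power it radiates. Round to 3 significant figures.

Wien's law: T = b/λ_max = 2.898×10⁻³/1.792×10⁻⁶ = 1617.19 K.
Area A = 0.308 cm² = 3.08×10⁻⁵ m².
Then P = σAT⁴ = 5.670×10⁻⁸×3.08×10⁻⁵×(1617.19)⁴ = 11.9 W.

P ≈ 11.9 W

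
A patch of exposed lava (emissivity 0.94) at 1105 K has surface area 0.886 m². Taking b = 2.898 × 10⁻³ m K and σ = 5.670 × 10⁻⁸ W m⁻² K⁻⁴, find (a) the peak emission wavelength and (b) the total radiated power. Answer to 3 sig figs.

(a) λ_max = b/T = 2.898×10⁻³/1105 = 2.623×10⁻⁶ m = 2.62 μm.
Area A = 0.886 m².
(b) P = εσAT⁴ = 0.94×5.670×10⁻⁸×0.886×(1105)⁴ = 7.04×10⁴ W.

λ_max ≈ 2.62 μm; P ≈ 7.04×10⁴ W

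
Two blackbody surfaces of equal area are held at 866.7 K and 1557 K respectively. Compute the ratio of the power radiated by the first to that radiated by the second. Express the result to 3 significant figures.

With equal areas, P₁/P₂ = (T₁/T₂)⁴ = (866.7/1557)⁴ = 0.0960.

P₁/P₂ ≈ 0.0960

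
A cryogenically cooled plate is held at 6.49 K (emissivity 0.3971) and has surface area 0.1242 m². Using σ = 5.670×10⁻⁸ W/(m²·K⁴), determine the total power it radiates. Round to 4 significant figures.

Area A = 0.1242 m².
P = εσAT⁴ = 0.3971 × 5.670×10⁻⁸ × 0.1242 × (6.49)⁴ = 4.961×10⁻⁶ W.

P ≈ 4.961×10⁻⁶ W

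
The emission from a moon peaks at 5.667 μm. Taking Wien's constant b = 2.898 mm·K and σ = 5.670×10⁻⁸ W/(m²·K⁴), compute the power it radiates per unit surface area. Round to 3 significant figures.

Wien's law: T = b/λ_max = 2.898×10⁻³/5.667×10⁻⁶ = 511.382 K.
Then I = σT⁴ = 5.670×10⁻⁸×(511.382)⁴ = 3.88×10³ W/m².

I ≈ 3.88×10³ W/m²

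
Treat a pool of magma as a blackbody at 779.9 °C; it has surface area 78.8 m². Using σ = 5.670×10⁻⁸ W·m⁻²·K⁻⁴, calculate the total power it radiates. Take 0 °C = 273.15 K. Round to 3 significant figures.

T = 779.9 °C + 273.15 = 1053.05 K.
Area A = 78.8 m².
P = σAT⁴ = 5.670×10⁻⁸ × 78.8 × (1053.05)⁴ = 5.49×10⁶ W.

P ≈ 5.49×10⁶ W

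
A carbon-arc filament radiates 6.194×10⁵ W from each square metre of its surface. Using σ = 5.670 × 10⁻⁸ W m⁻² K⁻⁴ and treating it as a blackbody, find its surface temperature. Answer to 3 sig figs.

I = σT⁴, so T = (I/σ)^(1/4) = (6.194×10⁵/(5.670×10⁻⁸))^(1/4) = 1.82×10³ K.

T ≈ 1.82×10³ K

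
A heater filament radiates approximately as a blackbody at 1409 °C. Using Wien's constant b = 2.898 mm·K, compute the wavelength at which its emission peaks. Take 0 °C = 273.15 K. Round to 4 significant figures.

λ_max ≈ 1723 nm

T = 1409 °C + 273.15 = 1682.15 K.
Wien's displacement law: λ_max = b/T = (2.898×10⁻³ m·K)/(1682.15 K) = 1.7228×10⁻⁶ m.
That is 1723 nm, in the infrared range.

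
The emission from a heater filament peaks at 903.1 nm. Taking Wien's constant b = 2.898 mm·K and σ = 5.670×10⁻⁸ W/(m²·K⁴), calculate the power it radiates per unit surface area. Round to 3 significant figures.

I ≈ 6.01×10⁶ W/m²

Wien's law: T = b/λ_max = 2.898×10⁻³/9.031×10⁻⁷ = 3208.95 K.
Then I = σT⁴ = 5.670×10⁻⁸×(3208.95)⁴ = 6.01×10⁶ W/m².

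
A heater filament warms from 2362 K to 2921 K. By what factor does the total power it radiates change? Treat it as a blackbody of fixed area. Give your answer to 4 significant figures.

P₂/P₁ ≈ 2.339

P ∝ T⁴, so P₂/P₁ = (T₂/T₁)⁴ = (2921/2362)⁴ = (1.23666)⁴ = 2.339.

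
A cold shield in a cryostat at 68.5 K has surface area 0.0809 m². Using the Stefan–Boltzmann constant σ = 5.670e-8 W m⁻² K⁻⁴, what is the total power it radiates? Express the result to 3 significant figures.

P ≈ 0.101 W

Area A = 0.0809 m².
P = σAT⁴ = 5.670×10⁻⁸ × 0.0809 × (68.5)⁴ = 0.101 W.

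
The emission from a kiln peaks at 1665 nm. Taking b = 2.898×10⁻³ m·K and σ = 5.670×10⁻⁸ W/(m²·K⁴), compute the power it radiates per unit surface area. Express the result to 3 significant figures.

Wien's law: T = b/λ_max = 2.898×10⁻³/1.665×10⁻⁶ = 1740.54 K.
Then I = σT⁴ = 5.670×10⁻⁸×(1740.54)⁴ = 5.20×10⁵ W/m².

I ≈ 5.20×10⁵ W/m²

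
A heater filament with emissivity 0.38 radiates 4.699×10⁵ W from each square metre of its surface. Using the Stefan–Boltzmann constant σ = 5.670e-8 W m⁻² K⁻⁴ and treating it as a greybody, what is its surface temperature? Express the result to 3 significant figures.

I = εσT⁴, so T = (I/εσ)^(1/4) = (4.699×10⁵/(0.38×5.670×10⁻⁸))^(1/4) = 2.16×10³ K.

T ≈ 2.16×10³ K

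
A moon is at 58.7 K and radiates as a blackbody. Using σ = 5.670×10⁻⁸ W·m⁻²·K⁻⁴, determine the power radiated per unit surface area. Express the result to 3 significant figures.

I ≈ 0.673 W/m²

Stefan–Boltzmann: I = σT⁴ = 5.670×10⁻⁸ × (58.7)⁴ = 0.673 W/m².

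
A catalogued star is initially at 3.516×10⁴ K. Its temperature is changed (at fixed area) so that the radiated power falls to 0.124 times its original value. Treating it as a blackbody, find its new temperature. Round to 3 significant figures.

T₂ ≈ 2.09×10⁴ K

P ∝ T⁴, so T₂/T₁ = (P₂/P₁)^(1/4) = (0.124)^(1/4) = 0.593411.
T₂ = 3.516×10⁴ × 0.593411 = 2.09×10⁴ K.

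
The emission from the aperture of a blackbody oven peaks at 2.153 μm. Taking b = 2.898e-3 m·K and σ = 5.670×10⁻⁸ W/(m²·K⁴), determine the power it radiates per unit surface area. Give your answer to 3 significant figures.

I ≈ 1.86×10⁵ W/m²

Wien's law: T = b/λ_max = 2.898×10⁻³/2.153×10⁻⁶ = 1346.03 K.
Then I = σT⁴ = 5.670×10⁻⁸×(1346.03)⁴ = 1.86×10⁵ W/m².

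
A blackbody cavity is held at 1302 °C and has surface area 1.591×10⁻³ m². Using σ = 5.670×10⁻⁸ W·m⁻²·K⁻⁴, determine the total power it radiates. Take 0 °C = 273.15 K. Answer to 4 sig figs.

P ≈ 555.3 W

T = 1302 °C + 273.15 = 1575.15 K.
Area A = 1.591×10⁻³ m².
P = σAT⁴ = 5.670×10⁻⁸ × 1.591×10⁻³ × (1575.15)⁴ = 555.3 W.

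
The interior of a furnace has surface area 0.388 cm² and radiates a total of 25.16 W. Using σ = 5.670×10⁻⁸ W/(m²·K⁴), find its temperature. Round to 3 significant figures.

T ≈ 1.84×10³ K

Area A = 0.388 cm² = 3.88×10⁻⁵ m².
P = σAT⁴ ⇒ T = (P/(σA))^(1/4) = (25.16/(5.670×10⁻⁸×3.88×10⁻⁵))^(1/4) = 1.84×10³ K.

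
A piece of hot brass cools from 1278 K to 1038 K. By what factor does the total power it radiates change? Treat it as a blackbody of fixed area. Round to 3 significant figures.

P ∝ T⁴, so P₂/P₁ = (T₂/T₁)⁴ = (1038/1278)⁴ = (0.812207)⁴ = 0.435.

P₂/P₁ ≈ 0.435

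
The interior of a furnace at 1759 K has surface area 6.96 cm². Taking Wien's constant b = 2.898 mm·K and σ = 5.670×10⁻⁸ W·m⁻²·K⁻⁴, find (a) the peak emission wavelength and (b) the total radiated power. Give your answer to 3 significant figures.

(a) λ_max = b/T = 2.898×10⁻³/1759 = 1.648×10⁻⁶ m = 1.65 μm.
Area A = 6.96 cm² = 6.96×10⁻⁴ m².
(b) P = σAT⁴ = 5.670×10⁻⁸×6.96×10⁻⁴×(1759)⁴ = 378 W.

λ_max ≈ 1.65 μm; P ≈ 378 W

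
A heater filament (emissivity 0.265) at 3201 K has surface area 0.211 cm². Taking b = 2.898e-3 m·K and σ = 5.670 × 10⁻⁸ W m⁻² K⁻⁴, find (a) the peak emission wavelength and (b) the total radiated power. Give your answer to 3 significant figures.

λ_max ≈ 0.905 μm; P ≈ 33.3 W

(a) λ_max = b/T = 2.898×10⁻³/3201 = 9.053×10⁻⁷ m = 0.905 μm.
Area A = 0.211 cm² = 2.11×10⁻⁵ m².
(b) P = εσAT⁴ = 0.265×5.670×10⁻⁸×2.11×10⁻⁵×(3201)⁴ = 33.3 W.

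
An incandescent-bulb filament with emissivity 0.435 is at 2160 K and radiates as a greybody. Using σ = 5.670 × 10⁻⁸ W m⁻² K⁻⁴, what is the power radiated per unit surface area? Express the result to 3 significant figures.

I ≈ 5.37×10⁵ W/m²

Stefan–Boltzmann: I = εσT⁴ = 0.435 × 5.670×10⁻⁸ × (2160)⁴ = 5.37×10⁵ W/m².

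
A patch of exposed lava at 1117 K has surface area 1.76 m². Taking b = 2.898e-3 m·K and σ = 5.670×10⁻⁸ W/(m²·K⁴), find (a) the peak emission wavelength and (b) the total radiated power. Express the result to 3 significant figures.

λ_max ≈ 2.59×10³ nm; P ≈ 1.55×10⁵ W

(a) λ_max = b/T = 2.898×10⁻³/1117 = 2.594×10⁻⁶ m = 2.59×10³ nm.
Area A = 1.76 m².
(b) P = σAT⁴ = 5.670×10⁻⁸×1.76×(1117)⁴ = 1.55×10⁵ W.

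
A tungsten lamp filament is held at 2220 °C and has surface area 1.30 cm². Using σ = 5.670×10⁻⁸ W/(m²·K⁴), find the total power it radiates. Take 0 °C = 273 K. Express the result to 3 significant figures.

T = 2220 °C + 273 = 2493 K.
Area A = 1.30 cm² = 1.30×10⁻⁴ m².
P = σAT⁴ = 5.670×10⁻⁸ × 1.30×10⁻⁴ × (2493)⁴ = 285 W.

P ≈ 285 W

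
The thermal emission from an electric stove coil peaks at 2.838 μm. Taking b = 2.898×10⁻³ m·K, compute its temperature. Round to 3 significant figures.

T ≈ 1.02×10³ K

Wien's law gives T = b/λ_max = (2.898×10⁻³ m·K)/(2.838×10⁻⁶ m) = 1.02×10³ K.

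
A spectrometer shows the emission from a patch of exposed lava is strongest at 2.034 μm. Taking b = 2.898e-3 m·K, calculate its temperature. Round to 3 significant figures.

Wien's law gives T = b/λ_max = (2.898×10⁻³ m·K)/(2.034×10⁻⁶ m) = 1.42×10³ K.

T ≈ 1.42×10³ K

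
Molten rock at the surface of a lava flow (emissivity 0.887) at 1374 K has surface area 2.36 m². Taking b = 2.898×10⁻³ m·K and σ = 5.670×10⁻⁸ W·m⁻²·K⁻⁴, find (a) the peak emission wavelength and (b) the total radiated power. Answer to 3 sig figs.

(a) λ_max = b/T = 2.898×10⁻³/1374 = 2.109×10⁻⁶ m = 2.11 μm.
Area A = 2.36 m².
(b) P = εσAT⁴ = 0.887×5.670×10⁻⁸×2.36×(1374)⁴ = 4.23×10⁵ W.

λ_max ≈ 2.11 μm; P ≈ 4.23×10⁵ W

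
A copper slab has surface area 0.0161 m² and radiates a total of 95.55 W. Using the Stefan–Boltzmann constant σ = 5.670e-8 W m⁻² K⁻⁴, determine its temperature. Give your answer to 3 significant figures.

Area A = 0.0161 m².
P = σAT⁴ ⇒ T = (P/(σA))^(1/4) = (95.55/(5.670×10⁻⁸×0.0161))^(1/4) = 569 K.

T ≈ 569 K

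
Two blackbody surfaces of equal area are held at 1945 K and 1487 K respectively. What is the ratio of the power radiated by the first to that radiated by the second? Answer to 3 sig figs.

P₁/P₂ ≈ 2.93

With equal areas, P₁/P₂ = (T₁/T₂)⁴ = (1945/1487)⁴ = 2.93.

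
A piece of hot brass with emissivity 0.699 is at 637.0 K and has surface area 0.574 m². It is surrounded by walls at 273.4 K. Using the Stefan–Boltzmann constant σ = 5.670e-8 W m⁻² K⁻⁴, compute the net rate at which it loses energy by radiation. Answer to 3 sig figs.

Area A = 0.574 m².
Net radiated power P_net = εσA(T⁴ − T₀⁴) = 0.699×5.670×10⁻⁸×0.574×(637.0⁴ − 273.4⁴).
T⁴ − T₀⁴ = 1.64648×10¹¹ − 5.58720×10⁹ = 1.59061×10¹¹ K⁴, so P_net = 3.62×10³ W.

Net loss ≈ 3.62×10³ W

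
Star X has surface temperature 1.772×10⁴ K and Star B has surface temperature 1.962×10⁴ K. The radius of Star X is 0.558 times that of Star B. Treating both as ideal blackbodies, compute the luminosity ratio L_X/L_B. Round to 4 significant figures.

L ∝ R²T⁴, so L_X/L_B = (R_X/R_B)²(T_X/T_B)⁴ = (0.558)² × (1.772×10⁴/1.962×10⁴)⁴ = 0.311364 × 0.665363 = 0.2072.

L_X/L_B ≈ 0.2072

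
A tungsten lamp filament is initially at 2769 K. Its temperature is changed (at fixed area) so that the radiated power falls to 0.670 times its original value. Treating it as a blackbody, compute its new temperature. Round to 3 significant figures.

T₂ ≈ 2.51×10³ K

P ∝ T⁴, so T₂/T₁ = (P₂/P₁)^(1/4) = (0.670)^(1/4) = 0.904729.
T₂ = 2769 × 0.904729 = 2.51×10³ K.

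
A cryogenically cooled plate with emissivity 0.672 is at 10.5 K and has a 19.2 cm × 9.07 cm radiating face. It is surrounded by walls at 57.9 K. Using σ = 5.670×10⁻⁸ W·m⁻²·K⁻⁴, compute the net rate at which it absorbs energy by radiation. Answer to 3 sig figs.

Area A = 0.192 × 0.0907 = 0.0174144 m².
Net radiated power P_net = εσA(T⁴ − T₀⁴) = 0.672×5.670×10⁻⁸×0.0174144×(10.5⁴ − 57.9⁴).
T⁴ − T₀⁴ = 12155.1 − 1.12387×10⁷ = -1.12265×10⁷ K⁴, so P_net = -7.45×10⁻³ W — negative, meaning a net gain of 7.45×10⁻³ W.

Net gain ≈ 7.45×10⁻³ W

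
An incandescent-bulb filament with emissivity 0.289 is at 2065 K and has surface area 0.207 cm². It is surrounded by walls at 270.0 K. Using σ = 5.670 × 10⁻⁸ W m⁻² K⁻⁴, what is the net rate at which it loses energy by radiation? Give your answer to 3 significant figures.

Net loss ≈ 6.17 W

Area A = 0.207 cm² = 2.07×10⁻⁵ m².
Net radiated power P_net = εσA(T⁴ − T₀⁴) = 0.289×5.670×10⁻⁸×2.07×10⁻⁵×(2065⁴ − 270.0⁴).
T⁴ − T₀⁴ = 1.81836×10¹³ − 5.31441×10⁹ = 1.81783×10¹³ K⁴, so P_net = 6.17 W.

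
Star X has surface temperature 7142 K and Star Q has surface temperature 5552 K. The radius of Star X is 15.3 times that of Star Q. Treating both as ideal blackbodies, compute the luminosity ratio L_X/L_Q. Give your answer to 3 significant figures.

L_X/L_Q ≈ 641

L ∝ R²T⁴, so L_X/L_Q = (R_X/R_Q)²(T_X/T_Q)⁴ = (15.3)² × (7142/5552)⁴ = 234.09 × 2.73830 = 641.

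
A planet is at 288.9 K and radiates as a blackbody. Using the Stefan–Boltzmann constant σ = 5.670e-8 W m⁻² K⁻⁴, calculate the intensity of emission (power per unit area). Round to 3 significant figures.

I ≈ 395 W/m²

Stefan–Boltzmann: I = σT⁴ = 5.670×10⁻⁸ × (288.9)⁴ = 395 W/m².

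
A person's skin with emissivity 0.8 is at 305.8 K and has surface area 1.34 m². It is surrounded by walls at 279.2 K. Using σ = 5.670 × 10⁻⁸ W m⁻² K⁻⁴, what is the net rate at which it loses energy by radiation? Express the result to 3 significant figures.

Area A = 1.34 m².
Net radiated power P_net = εσA(T⁴ − T₀⁴) = 0.8×5.670×10⁻⁸×1.34×(305.8⁴ − 279.2⁴).
T⁴ − T₀⁴ = 8.74480×10⁹ − 6.07661×10⁹ = 2.66819×10⁹ K⁴, so P_net = 162 W.

Net loss ≈ 162 W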